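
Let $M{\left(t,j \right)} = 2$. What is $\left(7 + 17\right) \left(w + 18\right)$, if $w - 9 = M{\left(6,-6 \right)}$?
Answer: $696$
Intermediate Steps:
$w = 11$ ($w = 9 + 2 = 11$)
$\left(7 + 17\right) \left(w + 18\right) = \left(7 + 17\right) \left(11 + 18\right) = 24 \cdot 29 = 696$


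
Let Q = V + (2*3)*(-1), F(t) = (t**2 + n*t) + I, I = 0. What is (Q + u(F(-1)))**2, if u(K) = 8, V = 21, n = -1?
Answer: 529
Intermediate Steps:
F(t) = t**2 - t (F(t) = (t**2 - t) + 0 = t**2 - t)
Q = 15 (Q = 21 + (2*3)*(-1) = 21 + 6*(-1) = 21 - 6 = 15)
(Q + u(F(-1)))**2 = (15 + 8)**2 = 23**2 = 529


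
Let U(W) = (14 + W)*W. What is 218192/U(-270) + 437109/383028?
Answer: 592638643/137890080 ≈ 4.2979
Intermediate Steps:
U(W) = W*(14 + W)
218192/U(-270) + 437109/383028 = 218192/((-270*(14 - 270))) + 437109/383028 = 218192/((-270*(-256))) + 437109*(1/383028) = 218192/69120 + 145703/127676 = 218192*(1/69120) + 145703/127676 = 13637/4320 + 145703/127676 = 592638643/137890080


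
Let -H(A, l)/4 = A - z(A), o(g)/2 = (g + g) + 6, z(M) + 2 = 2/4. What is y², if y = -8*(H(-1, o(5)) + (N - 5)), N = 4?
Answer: 576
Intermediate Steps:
z(M) = -3/2 (z(M) = -2 + 2/4 = -2 + 2*(¼) = -2 + ½ = -3/2)
o(g) = 12 + 4*g (o(g) = 2*((g + g) + 6) = 2*(2*g + 6) = 2*(6 + 2*g) = 12 + 4*g)
H(A, l) = -6 - 4*A (H(A, l) = -4*(A - 1*(-3/2)) = -4*(A + 3/2) = -4*(3/2 + A) = -6 - 4*A)
y = 24 (y = -8*((-6 - 4*(-1)) + (4 - 5)) = -8*((-6 + 4) - 1) = -8*(-2 - 1) = -8*(-3) = 24)
y² = 24² = 576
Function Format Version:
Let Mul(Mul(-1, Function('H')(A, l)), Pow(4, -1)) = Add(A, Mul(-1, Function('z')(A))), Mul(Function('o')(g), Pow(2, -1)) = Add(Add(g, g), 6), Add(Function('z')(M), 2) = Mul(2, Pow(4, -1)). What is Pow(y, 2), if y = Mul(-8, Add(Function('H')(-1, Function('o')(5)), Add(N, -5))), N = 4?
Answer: 576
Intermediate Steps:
Function('z')(M) = Rational(-3, 2) (Function('z')(M) = Add(-2, Mul(2, Pow(4, -1))) = Add(-2, Mul(2, Rational(1, 4))) = Add(-2, Rational(1, 2)) = Rational(-3, 2))
Function('o')(g) = Add(12, Mul(4, g)) (Function('o')(g) = Mul(2, Add(Add(g, g), 6)) = Mul(2, Add(Mul(2, g), 6)) = Mul(2, Add(6, Mul(2, g))) = Add(12, Mul(4, g)))
Function('H')(A, l) = Add(-6, Mul(-4, A)) (Function('H')(A, l) = Mul(-4, Add(A, Mul(-1, Rational(-3, 2)))) = Mul(-4, Add(A, Rational(3, 2))) = Mul(-4, Add(Rational(3, 2), A)) = Add(-6, Mul(-4, A)))
y = 24 (y = Mul(-8, Add(Add(-6, Mul(-4, -1)), Add(4, -5))) = Mul(-8, Add(Add(-6, 4), -1)) = Mul(-8, Add(-2, -1)) = Mul(-8, -3) = 24)
Pow(y, 2) = Pow(24, 2) = 576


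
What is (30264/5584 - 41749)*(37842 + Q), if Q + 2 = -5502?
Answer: -471116460211/349 ≈ -1.3499e+9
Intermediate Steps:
Q = -5504 (Q = -2 - 5502 = -5504)
(30264/5584 - 41749)*(37842 + Q) = (30264/5584 - 41749)*(37842 - 5504) = (30264*(1/5584) - 41749)*32338 = (3783/698 - 41749)*32338 = -29137019/698*32338 = -471116460211/349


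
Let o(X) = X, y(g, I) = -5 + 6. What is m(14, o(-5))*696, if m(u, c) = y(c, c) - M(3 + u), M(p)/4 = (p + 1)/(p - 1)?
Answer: -2436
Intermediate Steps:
y(g, I) = 1
M(p) = 4*(1 + p)/(-1 + p) (M(p) = 4*((p + 1)/(p - 1)) = 4*((1 + p)/(-1 + p)) = 4*(1 + p)/(-1 + p))
m(u, c) = 1 - 4*(4 + u)/(2 + u) (m(u, c) = 1 - 4*(1 + (3 + u))/(-1 + (3 + u)) = 1 - 4*(4 + u)/(2 + u))
m(14, o(-5))*696 = ((-14 - 3*14)/(2 + 14))*696 = ((-14 - 42)/16)*696 = ((1/16)*(-56))*696 = -7/2*696 = -2436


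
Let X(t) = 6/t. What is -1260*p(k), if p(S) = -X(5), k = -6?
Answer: 1512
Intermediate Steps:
p(S) = -6/5
-1260*p(k) = -1260*(-6/5) = 1512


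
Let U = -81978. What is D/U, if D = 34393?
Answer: -34393/81978 ≈ -0.41954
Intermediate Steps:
D/U = 34393/(-81978) = 34393*(-1/81978) = -34393/81978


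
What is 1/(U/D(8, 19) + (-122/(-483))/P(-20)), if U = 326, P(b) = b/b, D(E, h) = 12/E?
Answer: 483/105094 ≈ 0.0045959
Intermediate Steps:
P(b) = 1
1/(U/D(8, 19) + (-122/(-483))/P(-20)) = 1/(326/((12/8)) - 122/(-483)/1) = 1/(326/((12*(⅛))) - 122*(-1/483)*1) = 1/(326/(3/2) + (122/483)*1) = 1/(326*(⅔) + 122/483) = 1/(652/3 + 122/483) = 1/(105094/483) = 483/105094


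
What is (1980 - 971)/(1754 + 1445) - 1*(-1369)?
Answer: 4380440/3199 ≈ 1369.3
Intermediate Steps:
(1980 - 971)/(1754 + 1445) - 1*(-1369) = 1009/3199 + 1369 = 4380440/3199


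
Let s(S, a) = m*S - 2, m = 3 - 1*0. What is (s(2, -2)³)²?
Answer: 4096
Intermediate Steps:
m = 3 (m = 3 + 0 = 3)
s(S, a) = -2 + 3*S (s(S, a) = 3*S - 2 = -2 + 3*S)
(s(2, -2)³)² = ((-2 + 3*2)³)² = ((-2 + 6)³)² = (4³)² = 64² = 4096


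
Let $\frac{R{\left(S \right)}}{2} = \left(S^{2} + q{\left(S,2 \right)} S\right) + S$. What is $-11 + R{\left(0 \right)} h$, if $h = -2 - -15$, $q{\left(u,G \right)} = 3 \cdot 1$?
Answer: $-11$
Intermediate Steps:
$q{\left(u,G \right)} = 3$
$R{\left(S \right)} = 2 S^{2} + 8 S$ ($R{\left(S \right)} = 2 \left(\left(S^{2} + 3 S\right) + S\right) = 2 \left(S^{2} + 4 S\right) = 2 S^{2} + 8 S$)
$h = 13$ ($h = -2 + 15 = 13$)
$-11 + R{\left(0 \right)} h = -11 + 2 \cdot 0 \left(4 + 0\right) 13 = -11 + 2 \cdot 0 \cdot 4 \cdot 13 = -11 + 0 \cdot 13 = -11 + 0 = -11$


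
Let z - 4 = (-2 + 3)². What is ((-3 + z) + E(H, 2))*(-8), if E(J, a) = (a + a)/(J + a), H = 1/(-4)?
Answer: -240/7 ≈ -34.286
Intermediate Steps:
H = -¼ ≈ -0.25000
E(J, a) = 2*a/(J + a) (E(J, a) = (2*a)/(J + a) = 2*a/(J + a))
z = 5 (z = 4 + (-2 + 3)² = 4 + 1² = 4 + 1 = 5)
((-3 + z) + E(H, 2))*(-8) = ((-3 + 5) + 2*2/(-¼ + 2))*(-8) = (2 + 2*2/(7/4))*(-8) = (2 + 2*2*(4/7))*(-8) = (2 + 16/7)*(-8) = (30/7)*(-8) = -240/7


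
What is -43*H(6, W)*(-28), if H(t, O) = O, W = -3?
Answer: -3612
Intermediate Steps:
-43*H(6, W)*(-28) = -43*(-3)*(-28) = 129*(-28) = -3612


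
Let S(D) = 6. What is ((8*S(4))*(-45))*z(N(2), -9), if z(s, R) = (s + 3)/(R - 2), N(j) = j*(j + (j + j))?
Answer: 32400/11 ≈ 2945.5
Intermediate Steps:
N(j) = 3*j**2 (N(j) = j*(j + 2*j) = j*(3*j) = 3*j**2)
z(s, R) = (3 + s)/(-2 + R)
((8*S(4))*(-45))*z(N(2), -9) = ((8*6)*(-45))*((3 + 3*2**2)/(-2 - 9)) = (48*(-45))*((3 + 3*4)/(-11)) = -(-2160)*(3 + 12)/11 = -(-2160)*15/11 = -2160*(-15/11) = 32400/11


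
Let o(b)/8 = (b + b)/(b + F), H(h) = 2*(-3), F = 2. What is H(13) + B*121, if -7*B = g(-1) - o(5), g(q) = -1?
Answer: 10233/49 ≈ 208.84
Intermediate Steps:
H(h) = -6
o(b) = 16*b/(2 + b) (o(b) = 8*((b + b)/(b + 2)) = 8*((2*b)/(2 + b)) = 8*(2*b/(2 + b)) = 16*b/(2 + b))
B = 87/49 (B = -(-1 - 16*5/(2 + 5))/7 = -(-1 - 16*5/7)/7 = -(-1 - 1*80/7)/7 = -(-1 - 80/7)/7 = -⅐*(-87/7) = 87/49 ≈ 1.7755)
H(13) + B*121 = -6 + (87/49)*121 = -6 + 10527/49 = 10233/49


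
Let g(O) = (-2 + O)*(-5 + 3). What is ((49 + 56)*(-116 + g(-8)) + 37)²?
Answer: 100861849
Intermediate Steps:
g(O) = 4 - 2*O (g(O) = (-2 + O)*(-2) = 4 - 2*O)
((49 + 56)*(-116 + g(-8)) + 37)² = ((49 + 56)*(-116 + (4 - 2*(-8))) + 37)² = (105*(-116 + (4 + 16)) + 37)² = (105*(-116 + 20) + 37)² = (105*(-96) + 37)² = (-10080 + 37)² = (-10043)² = 100861849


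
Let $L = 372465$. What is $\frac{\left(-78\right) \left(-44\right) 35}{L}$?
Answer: $\frac{8008}{24831} \approx 0.3225$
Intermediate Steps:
$\frac{\left(-78\right) \left(-44\right) 35}{L} = \frac{\left(-78\right) \left(-44\right) 35}{372465} = 3432 \cdot 35 \cdot \frac{1}{372465} = 120120 \cdot \frac{1}{372465} = \frac{8008}{24831}$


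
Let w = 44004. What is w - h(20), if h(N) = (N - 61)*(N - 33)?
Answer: 43471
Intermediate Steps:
h(N) = (-61 + N)*(-33 + N)
w - h(20) = 44004 - (2013 + 20**2 - 94*20) = 44004 - (2013 + 400 - 1880) = 44004 - 1*533 = 44004 - 533 = 43471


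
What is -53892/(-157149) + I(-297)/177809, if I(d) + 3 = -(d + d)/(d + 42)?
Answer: 90493314987/263901450665 ≈ 0.34291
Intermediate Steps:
I(d) = -3 - 2*d/(42 + d) (I(d) = -3 - (d + d)/(d + 42) = -3 - 2*d/(42 + d))
-53892/(-157149) + I(-297)/177809 = -53892/(-157149) + ((-126 - 5*(-297))/(42 - 297))/177809 = -53892*(-1/157149) + ((-126 + 1485)/(-255))*(1/177809) = 5988/17461 - 1/255*1359*(1/177809) = 5988/17461 - 453/85*1/177809 = 5988/17461 - 453/15113765 = 90493314987/263901450665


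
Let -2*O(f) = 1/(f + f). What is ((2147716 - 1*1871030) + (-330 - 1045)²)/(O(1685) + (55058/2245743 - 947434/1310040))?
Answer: -5968885477334424039/1924645934369 ≈ -3.1013e+6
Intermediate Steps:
O(f) = -1/(4*f) (O(f) = -1/(2*(f + f)) = -1/(2*f)/2 = -1/(4*f))
((2147716 - 1*1871030) + (-330 - 1045)²)/(O(1685) + (55058/2245743 - 947434/1310040)) = ((2147716 - 1*1871030) + (-330 - 1045)²)/(-¼/1685 + (55058/2245743 - 947434/1310040)) = ((2147716 - 1871030) + (-1375)²)/(-¼*1/1685 + (55058*(1/2245743) - 947434*1/1310040)) = (276686 + 1890625)/(-1/6740 + (55058/2245743 - 473717/655020)) = 2167311/(-1/6740 - 114198060619/163445175540) = 2167311/(-1924645934369/2754051207849) = 2167311*(-2754051207849/1924645934369) = -5968885477334424039/1924645934369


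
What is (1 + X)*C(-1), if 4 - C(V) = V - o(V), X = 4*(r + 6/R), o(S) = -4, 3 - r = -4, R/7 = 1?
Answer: 227/7 ≈ 32.429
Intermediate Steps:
R = 7 (R = 7*1 = 7)
r = 7 (r = 3 - 1*(-4) = 3 + 4 = 7)
X = 220/7 (X = 4*(7 + 6/7) = 4*(55/7) = 220/7 ≈ 31.429)
C(V) = -V (C(V) = 4 - (V - 1*(-4)) = 4 - (V + 4) = 4 - (4 + V) = 4 + (-4 - V) = -V)
(1 + X)*C(-1) = (1 + 220/7)*(-1*(-1)) = (227/7)*1 = 227/7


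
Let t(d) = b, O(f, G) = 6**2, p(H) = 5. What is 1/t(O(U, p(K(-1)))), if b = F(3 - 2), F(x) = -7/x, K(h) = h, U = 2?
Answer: -1/7 ≈ -0.14286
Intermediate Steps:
O(f, G) = 36
b = -7 (b = -7/(3 - 2) = -7/1 = -7*1 = -7)
t(d) = -7
1/t(O(U, p(K(-1)))) = 1/(-7) = -1/7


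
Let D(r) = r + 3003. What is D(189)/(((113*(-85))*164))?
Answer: -798/393805 ≈ -0.0020264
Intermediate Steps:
D(r) = 3003 + r
D(189)/(((113*(-85))*164)) = (3003 + 189)/(((113*(-85))*164)) = 3192/((-9605*164)) = 3192/(-1575220) = 3192*(-1/1575220) = -798/393805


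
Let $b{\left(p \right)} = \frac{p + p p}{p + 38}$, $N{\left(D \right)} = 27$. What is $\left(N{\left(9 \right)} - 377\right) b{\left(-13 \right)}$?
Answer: $-2184$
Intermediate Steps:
$b{\left(p \right)} = \frac{p + p^{2}}{38 + p}$
$\left(N{\left(9 \right)} - 377\right) b{\left(-13 \right)} = \left(27 - 377\right) \left(- \frac{13 \left(1 - 13\right)}{38 - 13}\right) = - 350 \left(\left(-13\right) \frac{1}{25} \left(-12\right)\right) = \left(-350\right) \frac{156}{25} = -2184$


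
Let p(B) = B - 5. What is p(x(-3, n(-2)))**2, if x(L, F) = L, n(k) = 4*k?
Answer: 64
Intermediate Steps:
p(B) = -5 + B
p(x(-3, n(-2)))**2 = (-5 - 3)**2 = (-8)**2 = 64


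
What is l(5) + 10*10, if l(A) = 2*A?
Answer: 110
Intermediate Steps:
l(5) + 10*10 = 2*5 + 10*10 = 10 + 100 = 110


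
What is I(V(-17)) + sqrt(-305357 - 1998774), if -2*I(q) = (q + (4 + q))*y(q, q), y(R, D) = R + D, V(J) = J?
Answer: -510 + I*sqrt(2304131) ≈ -510.0 + 1517.9*I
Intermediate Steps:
y(R, D) = D + R
I(q) = -q*(4 + 2*q) (I(q) = -(q + (4 + q))*(q + q)/2 = -(4 + 2*q)*2*q/2 = -q*(4 + 2*q))
I(V(-17)) + sqrt(-305357 - 1998774) = -2*(-17)*(2 - 17) + sqrt(-305357 - 1998774) = -2*(-17)*(-15) + sqrt(-2304131) = -510 + I*sqrt(2304131)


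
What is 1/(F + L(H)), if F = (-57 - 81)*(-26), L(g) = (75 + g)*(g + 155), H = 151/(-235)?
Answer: 55225/831999176 ≈ 6.6376e-5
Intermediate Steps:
H = -151/235 (H = 151*(-1/235) = -151/235 ≈ -0.64255)
L(g) = (75 + g)*(155 + g)
F = 3588 (F = -138*(-26) = 3588)
1/(F + L(H)) = 1/(3588 + (11625 + (-151/235)² + 230*(-151/235))) = 1/(3588 + (11625 + 22801/55225 - 6946/47)) = 1/(3588 + 633851876/55225) = 1/(831999176/55225) = 55225/831999176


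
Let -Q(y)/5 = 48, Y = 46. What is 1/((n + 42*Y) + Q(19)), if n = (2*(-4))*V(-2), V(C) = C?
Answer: 1/1708 ≈ 0.00058548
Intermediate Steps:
Q(y) = -240 (Q(y) = -5*48 = -240)
n = 16 (n = (2*(-4))*(-2) = -8*(-2) = 16)
1/((n + 42*Y) + Q(19)) = 1/((16 + 42*46) - 240) = 1/((16 + 1932) - 240) = 1/(1948 - 240) = 1/1708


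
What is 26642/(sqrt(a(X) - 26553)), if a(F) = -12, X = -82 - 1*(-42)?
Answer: -346*I*sqrt(26565)/345 ≈ -163.46*I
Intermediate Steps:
X = -40 (X = -82 + 42 = -40)
26642/(sqrt(a(X) - 26553)) = 26642/(sqrt(-12 - 26553)) = 26642/(sqrt(-26565)) = 26642/((I*sqrt(26565))) = 26642*(-I*sqrt(26565)/26565) = -346*I*sqrt(26565)/345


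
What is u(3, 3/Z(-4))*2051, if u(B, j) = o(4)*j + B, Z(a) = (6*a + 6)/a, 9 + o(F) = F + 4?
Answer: 14357/3 ≈ 4785.7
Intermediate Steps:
o(F) = -5 + F (o(F) = -9 + (F + 4) = -9 + (4 + F) = -5 + F)
Z(a) = (6 + 6*a)/a
u(B, j) = B - j (u(B, j) = (-5 + 4)*j + B = -j + B = B - j)
u(3, 3/Z(-4))*2051 = (3 - 3/(6 + 6/(-4)))*2051 = (3 - 3/(6 + 6*(-1/4)))*2051 = (3 - 3/(6 - 3/2))*2051 = (3 - 3/9/2)*2051 = (3 - 3*2/9)*2051 = (3 - 1*2/3)*2051 = (3 - 2/3)*2051 = (7/3)*2051 = 14357/3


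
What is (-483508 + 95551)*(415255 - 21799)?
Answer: -152644009392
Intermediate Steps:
(-483508 + 95551)*(415255 - 21799) = -387957*393456 = -152644009392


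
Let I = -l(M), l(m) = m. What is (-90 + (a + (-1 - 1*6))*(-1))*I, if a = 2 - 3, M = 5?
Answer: 410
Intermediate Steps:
a = -1
I = -5 (I = -1*5 = -5)
(-90 + (a + (-1 - 1*6))*(-1))*I = (-90 + (-1 + (-1 - 1*6))*(-1))*(-5) = (-90 + (-1 + (-1 - 6))*(-1))*(-5) = (-90 + (-1 - 7)*(-1))*(-5) = (-90 - 8*(-1))*(-5) = (-90 + 8)*(-5) = -82*(-5) = 410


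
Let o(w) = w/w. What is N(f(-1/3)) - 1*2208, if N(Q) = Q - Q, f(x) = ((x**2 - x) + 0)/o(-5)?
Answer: -2208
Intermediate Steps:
o(w) = 1
f(x) = x**2 - x (f(x) = ((x**2 - x) + 0)/1 = (x**2 - x)*1 = x**2 - x)
N(Q) = 0
N(f(-1/3)) - 1*2208 = 0 - 1*2208 = 0 - 2208 = -2208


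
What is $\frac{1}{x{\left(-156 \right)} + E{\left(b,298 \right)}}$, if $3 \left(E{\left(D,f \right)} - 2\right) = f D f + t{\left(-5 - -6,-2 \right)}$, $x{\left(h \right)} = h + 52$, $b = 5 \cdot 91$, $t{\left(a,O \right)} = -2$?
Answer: $\frac{1}{13468504} \approx 7.4247 \cdot 10^{-8}$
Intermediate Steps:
$b = 455$
$x{\left(h \right)} = 52 + h$
$E{\left(D,f \right)} = \frac{4}{3} + \frac{D f^{2}}{3}$ ($E{\left(D,f \right)} = 2 + \frac{f D f - 2}{3} = 2 + \frac{D f f - 2}{3} = 2 + \frac{D f^{2} - 2}{3} = 2 + \frac{-2 + D f^{2}}{3} = 2 + \left(- \frac{2}{3} + \frac{D f^{2}}{3}\right) = \frac{4}{3} + \frac{D f^{2}}{3}$)
$\frac{1}{x{\left(-156 \right)} + E{\left(b,298 \right)}} = \frac{1}{\left(52 - 156\right) + \left(\frac{4}{3} + \frac{1}{3} \cdot 455 \cdot 298^{2}\right)} = \frac{1}{-104 + \left(\frac{4}{3} + \frac{1}{3} \cdot 455 \cdot 88804\right)} = \frac{1}{-104 + \left(\frac{4}{3} + \frac{40405820}{3}\right)} = \frac{1}{-104 + 13468608} = \frac{1}{13468504}$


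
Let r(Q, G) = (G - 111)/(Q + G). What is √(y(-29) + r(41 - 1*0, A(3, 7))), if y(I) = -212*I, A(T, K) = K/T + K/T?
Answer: √115348109/137 ≈ 78.394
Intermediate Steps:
A(T, K) = 2*K/T
r(Q, G) = (-111 + G)/(G + Q)
√(y(-29) + r(41 - 1*0, A(3, 7))) = √(-212*(-29) + (-111 + 2*7/3)/(2*7/3 + (41 - 1*0))) = √(6148 + (-111 + 2*7*(⅓))/(2*7*(⅓) + (41 + 0))) = √(6148 + (-111 + 14/3)/(14/3 + 41)) = √(6148 - 319/3/(137/3)) = √(6148 + (3/137)*(-319/3)) = √(6148 - 319/137) = √(841957/137) = √115348109/137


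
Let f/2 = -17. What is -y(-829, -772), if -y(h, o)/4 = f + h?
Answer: -3452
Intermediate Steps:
f = -34 (f = 2*(-17) = -34)
y(h, o) = 136 - 4*h (y(h, o) = -4*(-34 + h) = 136 - 4*h)
-y(-829, -772) = -(136 - 4*(-829)) = -(136 + 3316) = -1*3452 = -3452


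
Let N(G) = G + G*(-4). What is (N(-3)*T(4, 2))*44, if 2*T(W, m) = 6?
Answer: 1188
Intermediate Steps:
N(G) = -3*G (N(G) = G - 4*G = -3*G)
T(W, m) = 3 (T(W, m) = (1/2)*6 = 3)
(N(-3)*T(4, 2))*44 = (-3*(-3)*3)*44 = (9*3)*44 = 27*44 = 1188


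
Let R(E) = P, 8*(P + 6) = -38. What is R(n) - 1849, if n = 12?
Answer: -7439/4 ≈ -1859.8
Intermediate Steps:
P = -43/4 (P = -6 + (⅛)*(-38) = -6 - 19/4 = -43/4 ≈ -10.750)
R(E) = -43/4
R(n) - 1849 = -43/4 - 1849 = -7439/4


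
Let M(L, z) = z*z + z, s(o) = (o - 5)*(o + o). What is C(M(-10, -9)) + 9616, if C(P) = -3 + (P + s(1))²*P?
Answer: 304525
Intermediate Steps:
s(o) = 2*o*(-5 + o) (s(o) = (-5 + o)*(2*o) = 2*o*(-5 + o))
M(L, z) = z + z² (M(L, z) = z² + z = z + z²)
C(P) = -3 + P*(-8 + P)² (C(P) = -3 + (P + 2*1*(-5 + 1))²*P = -3 + (P + 2*1*(-4))²*P = -3 + (P - 8)²*P = -3 + (-8 + P)²*P = -3 + P*(-8 + P)²)
C(M(-10, -9)) + 9616 = (-3 + (-9*(1 - 9))*(-8 - 9*(1 - 9))²) + 9616 = (-3 + (-9*(-8))*(-8 - 9*(-8))²) + 9616 = (-3 + 72*(-8 + 72)²) + 9616 = (-3 + 72*64²) + 9616 = (-3 + 72*4096) + 9616 = (-3 + 294912) + 9616 = 294909 + 9616 = 304525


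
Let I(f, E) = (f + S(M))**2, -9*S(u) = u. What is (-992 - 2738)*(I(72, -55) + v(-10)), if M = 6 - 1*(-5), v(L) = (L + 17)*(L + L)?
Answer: -1471220170/81 ≈ -1.8163e+7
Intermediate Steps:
v(L) = 2*L*(17 + L) (v(L) = (17 + L)*(2*L) = 2*L*(17 + L))
M = 11 (M = 6 + 5 = 11)
S(u) = -u/9
I(f, E) = (-11/9 + f)**2 (I(f, E) = (f - 1/9*11)**2 = (f - 11/9)**2 = (-11/9 + f)**2)
(-992 - 2738)*(I(72, -55) + v(-10)) = (-992 - 2738)*((-11 + 9*72)**2/81 + 2*(-10)*(17 - 10)) = -3730*((-11 + 648)**2/81 + 2*(-10)*7) = -3730*((1/81)*637**2 - 140) = -3730*((1/81)*405769 - 140) = -3730*(405769/81 - 140) = -3730*394429/81 = -1471220170/81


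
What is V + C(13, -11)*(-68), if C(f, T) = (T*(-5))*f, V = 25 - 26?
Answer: -48621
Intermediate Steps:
V = -1
C(f, T) = -5*T*f (C(f, T) = (-5*T)*f = -5*T*f)
V + C(13, -11)*(-68) = -1 - 5*(-11)*13*(-68) = -1 + 715*(-68) = -1 - 48620 = -48621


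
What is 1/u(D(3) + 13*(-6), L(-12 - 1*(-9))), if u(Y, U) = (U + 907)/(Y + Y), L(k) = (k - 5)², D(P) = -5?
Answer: -166/971 ≈ -0.17096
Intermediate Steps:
L(k) = (-5 + k)²
u(Y, U) = (907 + U)/(2*Y) (u(Y, U) = (907 + U)/((2*Y)) = (907 + U)*(1/(2*Y)) = (907 + U)/(2*Y))
1/u(D(3) + 13*(-6), L(-12 - 1*(-9))) = 1/((907 + (-5 + (-12 - 1*(-9)))²)/(2*(-5 + 13*(-6)))) = 1/((907 + (-5 + (-12 + 9))²)/(2*(-5 - 78))) = 1/((½)*(907 + (-5 - 3)²)/(-83)) = 1/((½)*(-1/83)*(907 + (-8)²)) = 1/((½)*(-1/83)*(907 + 64)) = 1/((½)*(-1/83)*971) = 1/(-971/166) = -166/971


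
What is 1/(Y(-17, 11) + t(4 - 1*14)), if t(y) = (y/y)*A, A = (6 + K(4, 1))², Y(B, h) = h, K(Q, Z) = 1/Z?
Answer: 1/60 ≈ 0.016667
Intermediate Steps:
A = 49 (A = (6 + 1/1)² = (6 + 1)² = 7² = 49)
t(y) = 49 (t(y) = (y/y)*49 = 1*49 = 49)
1/(Y(-17, 11) + t(4 - 1*14)) = 1/(11 + 49) = 1/60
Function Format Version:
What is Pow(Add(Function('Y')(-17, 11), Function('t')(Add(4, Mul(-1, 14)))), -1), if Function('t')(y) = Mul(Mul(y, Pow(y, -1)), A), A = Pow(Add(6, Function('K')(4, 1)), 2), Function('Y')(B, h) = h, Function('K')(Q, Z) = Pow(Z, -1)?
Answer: Rational(1, 60) ≈ 0.016667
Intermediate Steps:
A = 49 (A = Pow(Add(6, Pow(1, -1)), 2) = Pow(Add(6, 1), 2) = Pow(7, 2) = 49)
Function('t')(y) = 49 (Function('t')(y) = Mul(Mul(y, Pow(y, -1)), 49) = Mul(1, 49) = 49)
Pow(Add(Function('Y')(-17, 11), Function('t')(Add(4, Mul(-1, 14)))), -1) = Pow(Add(11, 49), -1) = Pow(60, -1) = Rational(1, 60)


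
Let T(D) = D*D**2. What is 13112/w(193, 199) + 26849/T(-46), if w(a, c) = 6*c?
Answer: 622105963/58109592 ≈ 10.706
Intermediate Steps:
T(D) = D**3
13112/w(193, 199) + 26849/T(-46) = 13112/((6*199)) + 26849/((-46)**3) = 13112/1194 + 26849/(-97336) = 13112*(1/1194) + 26849*(-1/97336) = 6556/597 - 26849/97336 = 622105963/58109592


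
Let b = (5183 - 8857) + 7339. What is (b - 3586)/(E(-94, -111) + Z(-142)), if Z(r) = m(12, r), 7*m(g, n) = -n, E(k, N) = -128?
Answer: -553/754 ≈ -0.73342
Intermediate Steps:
m(g, n) = -n/7 (m(g, n) = (-n)/7 = -n/7)
b = 3665 (b = -3674 + 7339 = 3665)
Z(r) = -r/7
(b - 3586)/(E(-94, -111) + Z(-142)) = (3665 - 3586)/(-128 - ⅐*(-142)) = 79/(-128 + 142/7) = 79/(-754/7) = 79*(-7/754) = -553/754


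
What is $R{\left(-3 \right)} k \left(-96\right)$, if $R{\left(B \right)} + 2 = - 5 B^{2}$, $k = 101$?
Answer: $455712$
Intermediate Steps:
$R{\left(B \right)} = -2 - 5 B^{2}$
$R{\left(-3 \right)} k \left(-96\right) = \left(-2 - 5 \left(-3\right)^{2}\right) 101 \left(-96\right) = \left(-2 - 45\right) 101 \left(-96\right) = \left(-47\right) 101 \left(-96\right) = \left(-4747\right) \left(-96\right) = 455712$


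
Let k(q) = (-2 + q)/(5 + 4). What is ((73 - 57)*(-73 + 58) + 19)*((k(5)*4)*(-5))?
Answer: 4420/3 ≈ 1473.3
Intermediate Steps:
k(q) = -2/9 + q/9 (k(q) = (-2 + q)/9 = (-2 + q)*(1/9) = -2/9 + q/9)
((73 - 57)*(-73 + 58) + 19)*((k(5)*4)*(-5)) = ((73 - 57)*(-73 + 58) + 19)*(((-2/9 + (1/9)*5)*4)*(-5)) = (16*(-15) + 19)*(((-2/9 + 5/9)*4)*(-5)) = (-240 + 19)*(((1/3)*4)*(-5)) = -884*(-5)/3 = -221*(-20/3) = 4420/3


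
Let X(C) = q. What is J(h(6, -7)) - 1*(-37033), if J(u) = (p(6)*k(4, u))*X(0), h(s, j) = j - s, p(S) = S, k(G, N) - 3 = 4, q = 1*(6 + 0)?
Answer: 37285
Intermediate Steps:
q = 6 (q = 1*6 = 6)
k(G, N) = 7 (k(G, N) = 3 + 4 = 7)
X(C) = 6
J(u) = 252 (J(u) = (6*7)*6 = 42*6 = 252)
J(h(6, -7)) - 1*(-37033) = 252 - 1*(-37033) = 252 + 37033 = 37285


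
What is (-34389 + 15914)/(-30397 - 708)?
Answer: 3695/6221 ≈ 0.59396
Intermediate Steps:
(-34389 + 15914)/(-30397 - 708) = -18475/(-31105) = -18475*(-1/31105) = 3695/6221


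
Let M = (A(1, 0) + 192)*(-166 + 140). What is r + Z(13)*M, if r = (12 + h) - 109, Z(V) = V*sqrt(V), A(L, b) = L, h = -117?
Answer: -214 - 65234*sqrt(13) ≈ -2.3542e+5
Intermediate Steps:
M = -5018 (M = (1 + 192)*(-166 + 140) = 193*(-26) = -5018)
Z(V) = V**(3/2)
r = -214 (r = (12 - 117) - 109 = -105 - 109 = -214)
r + Z(13)*M = -214 + 13**(3/2)*(-5018) = -214 + (13*sqrt(13))*(-5018) = -214 - 65234*sqrt(13)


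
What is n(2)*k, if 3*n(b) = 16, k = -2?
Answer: -32/3 ≈ -10.667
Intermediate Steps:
n(b) = 16/3 (n(b) = (⅓)*16 = 16/3)
n(2)*k = (16/3)*(-2) = -32/3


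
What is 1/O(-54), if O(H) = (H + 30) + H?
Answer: -1/78 ≈ -0.012821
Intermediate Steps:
O(H) = 30 + 2*H (O(H) = (30 + H) + H = 30 + 2*H)
1/O(-54) = 1/(30 + 2*(-54)) = 1/(30 - 108) = 1/(-78) = -1/78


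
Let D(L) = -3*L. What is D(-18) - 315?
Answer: -261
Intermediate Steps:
D(-18) - 315 = -3*(-18) - 315 = 54 - 315 = -261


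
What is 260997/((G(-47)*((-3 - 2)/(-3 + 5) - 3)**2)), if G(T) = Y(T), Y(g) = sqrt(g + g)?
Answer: -4314*I*sqrt(94)/47 ≈ -889.91*I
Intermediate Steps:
Y(g) = sqrt(2)*sqrt(g) (Y(g) = sqrt(2*g) = sqrt(2)*sqrt(g))
G(T) = sqrt(2)*sqrt(T)
260997/((G(-47)*((-3 - 2)/(-3 + 5) - 3)**2)) = 260997/(((sqrt(2)*sqrt(-47))*((-3 - 2)/(-3 + 5) - 3)**2)) = 260997/(((sqrt(2)*(I*sqrt(47)))*(-5/2 - 3)**2)) = 260997/(((I*sqrt(94))*(-5*1/2 - 3)**2)) = 260997/(((I*sqrt(94))*(-5/2 - 3)**2)) = 260997/(((I*sqrt(94))*(-11/2)**2)) = 260997/(((I*sqrt(94))*(121/4))) = 260997/((121*I*sqrt(94)/4)) = 260997*(-2*I*sqrt(94)/5687) = -4314*I*sqrt(94)/47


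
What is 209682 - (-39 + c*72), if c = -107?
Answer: 217425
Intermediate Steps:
209682 - (-39 + c*72) = 209682 - (-39 - 107*72) = 209682 - (-39 - 7704) = 209682 - 1*(-7743) = 209682 + 7743 = 217425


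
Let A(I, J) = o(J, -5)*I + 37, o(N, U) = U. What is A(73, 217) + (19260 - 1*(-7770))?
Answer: 26702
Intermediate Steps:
A(I, J) = 37 - 5*I (A(I, J) = -5*I + 37 = 37 - 5*I)
A(73, 217) + (19260 - 1*(-7770)) = (37 - 5*73) + (19260 - 1*(-7770)) = (37 - 365) + (19260 + 7770) = -328 + 27030 = 26702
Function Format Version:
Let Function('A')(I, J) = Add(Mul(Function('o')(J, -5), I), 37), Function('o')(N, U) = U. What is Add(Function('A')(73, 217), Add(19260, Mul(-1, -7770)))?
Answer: 26702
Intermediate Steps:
Function('A')(I, J) = Add(37, Mul(-5, I)) (Function('A')(I, J) = Add(Mul(-5, I), 37) = Add(37, Mul(-5, I)))
Add(Function('A')(73, 217), Add(19260, Mul(-1, -7770))) = Add(Add(37, Mul(-5, 73)), Add(19260, Mul(-1, -7770))) = Add(Add(37, -365), Add(19260, 7770)) = Add(-328, 27030) = 26702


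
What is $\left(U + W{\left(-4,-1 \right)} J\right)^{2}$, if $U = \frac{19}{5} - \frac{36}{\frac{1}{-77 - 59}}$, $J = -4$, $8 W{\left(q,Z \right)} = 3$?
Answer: $\frac{2399334289}{100} \approx 2.3993 \cdot 10^{7}$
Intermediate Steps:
$W{\left(q,Z \right)} = \frac{3}{8}$ ($W{\left(q,Z \right)} = \frac{1}{8} \cdot 3 = \frac{3}{8}$)
$U = \frac{24499}{5}$ ($U = 19 \cdot \frac{1}{5} - \frac{36}{\frac{1}{-136}} = \frac{19}{5} - \frac{36}{- \frac{1}{136}} = \frac{19}{5} - -4896 = \frac{19}{5} + 4896 = \frac{24499}{5} \approx 4899.8$)
$\left(U + W{\left(-4,-1 \right)} J\right)^{2} = \left(\frac{24499}{5} + \frac{3}{8} \left(-4\right)\right)^{2} = \left(\frac{24499}{5} - \frac{3}{2}\right)^{2} = \left(\frac{48983}{10}\right)^{2} = \frac{2399334289}{100}$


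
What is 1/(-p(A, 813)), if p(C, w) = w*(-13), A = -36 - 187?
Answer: 1/10569 ≈ 9.4616e-5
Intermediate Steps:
A = -223
p(C, w) = -13*w
1/(-p(A, 813)) = 1/(-(-13)*813) = 1/(-1*(-10569)) = 1/10569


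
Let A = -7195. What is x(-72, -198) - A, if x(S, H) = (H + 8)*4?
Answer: 6435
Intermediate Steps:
x(S, H) = 32 + 4*H (x(S, H) = (8 + H)*4 = 32 + 4*H)
x(-72, -198) - A = (32 + 4*(-198)) - 1*(-7195) = (32 - 792) + 7195 = -760 + 7195 = 6435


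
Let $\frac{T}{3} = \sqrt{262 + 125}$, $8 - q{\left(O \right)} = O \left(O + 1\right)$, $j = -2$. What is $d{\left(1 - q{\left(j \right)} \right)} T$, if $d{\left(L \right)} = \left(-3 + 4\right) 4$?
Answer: $36 \sqrt{43} \approx 236.07$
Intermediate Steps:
$q{\left(O \right)} = 8 - O \left(1 + O\right)$ ($q{\left(O \right)} = 8 - O \left(O + 1\right) = 8 - O \left(1 + O\right)$)
$T = 9 \sqrt{43}$ ($T = 3 \sqrt{262 + 125} = 3 \sqrt{387} = 3 \cdot 3 \sqrt{43} = 9 \sqrt{43} \approx 59.017$)
$d{\left(L \right)} = 4$ ($d{\left(L \right)} = 1 \cdot 4 = 4$)
$d{\left(1 - q{\left(j \right)} \right)} T = 4 \cdot 9 \sqrt{43} = 36 \sqrt{43}$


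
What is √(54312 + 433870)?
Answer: √488182 ≈ 698.70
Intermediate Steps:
√(54312 + 433870) = √488182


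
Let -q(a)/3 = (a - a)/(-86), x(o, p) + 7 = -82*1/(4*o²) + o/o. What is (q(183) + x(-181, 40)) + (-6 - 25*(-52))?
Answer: 84392295/65522 ≈ 1288.0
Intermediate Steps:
x(o, p) = -6 - 41/(2*o²) (x(o, p) = -7 + (-82*1/(4*o²) + o/o) = -7 + (-82*1/(4*o²) + 1) = -7 + (-41/(2*o²) + 1) = -7 + (1 - 41/(2*o²)) = -6 - 41/(2*o²))
q(a) = 0 (q(a) = -3*(a - a)/(-86) = -0*(-1)/86 = -3*0 = 0)
(q(183) + x(-181, 40)) + (-6 - 25*(-52)) = (0 + (-6 - 41/2/(-181)²)) + (-6 - 25*(-52)) = (0 + (-6 - 41/2*1/32761)) + (-6 + 1300) = (0 + (-6 - 41/65522)) + 1294 = (0 - 393173/65522) + 1294 = -393173/65522 + 1294 = 84392295/65522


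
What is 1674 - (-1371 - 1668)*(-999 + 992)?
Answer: -19599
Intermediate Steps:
1674 - (-1371 - 1668)*(-999 + 992) = 1674 - (-3039)*(-7) = 1674 - 1*21273 = 1674 - 21273 = -19599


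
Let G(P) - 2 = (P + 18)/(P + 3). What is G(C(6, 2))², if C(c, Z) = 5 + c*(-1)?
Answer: 441/4 ≈ 110.25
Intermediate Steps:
C(c, Z) = 5 - c
G(P) = 2 + (18 + P)/(3 + P) (G(P) = 2 + (P + 18)/(P + 3) = 2 + (18 + P)/(3 + P))
G(C(6, 2))² = (3*(8 + (5 - 1*6))/(3 + (5 - 1*6)))² = (3*(8 + (5 - 6))/(3 + (5 - 6)))² = (3*(8 - 1)/(3 - 1))² = (3*7/2)² = (3*(½)*7)² = (21/2)² = 441/4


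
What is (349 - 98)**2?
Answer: 63001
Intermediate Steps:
(349 - 98)**2 = 251**2 = 63001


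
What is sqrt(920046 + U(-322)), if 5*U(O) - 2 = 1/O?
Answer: sqrt(2384852271830)/1610 ≈ 959.19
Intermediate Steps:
U(O) = 2/5 + 1/(5*O)
sqrt(920046 + U(-322)) = sqrt(920046 + (1/5)*(1 + 2*(-322))/(-322)) = sqrt(920046 + (1/5)*(-1/322)*(1 - 644)) = sqrt(920046 + (1/5)*(-1/322)*(-643)) = sqrt(920046 + 643/1610) = sqrt(1481274703/1610) = sqrt(2384852271830)/1610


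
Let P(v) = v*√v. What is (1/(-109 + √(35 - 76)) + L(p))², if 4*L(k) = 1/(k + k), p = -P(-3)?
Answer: (72 + √123 + 109*I*√3)²/(5184*(109 - I*√41)²) ≈ -0.00052124 + 0.0004497*I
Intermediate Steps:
P(v) = v^(3/2)
p = 3*I*√3 (p = -(-3)^(3/2) = -(-3)*I*√3 = 3*I*√3 ≈ 5.1962*I)
L(k) = 1/(8*k) (L(k) = 1/(4*(k + k)) = 1/(4*((2*k))) = (1/(2*k))/4 = 1/(8*k))
(1/(-109 + √(35 - 76)) + L(p))² = (1/(-109 + √(35 - 76)) + 1/(8*((3*I*√3))))² = (1/(-109 + √(-41)) + (-I*√3/9)/8)² = (1/(-109 + I*√41) - I*√3/72)²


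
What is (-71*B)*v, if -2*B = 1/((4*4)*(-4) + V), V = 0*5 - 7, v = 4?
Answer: -2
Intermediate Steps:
V = -7 (V = 0 - 7 = -7)
B = 1/142 (B = -1/(2*((4*4)*(-4) - 7)) = -1/(2*(16*(-4) - 7)) = -1/(2*(-64 - 7)) = -1/2/(-71) = -1/2*(-1/71) = 1/142 ≈ 0.0070423)
(-71*B)*v = -71*1/142*4 = -1/2*4 = -2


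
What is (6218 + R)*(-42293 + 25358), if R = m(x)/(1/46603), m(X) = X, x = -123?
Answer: 96968980185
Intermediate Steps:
R = -5732169 (R = -123/(1/46603) = -123/1/46603 = -123*46603 = -5732169)
(6218 + R)*(-42293 + 25358) = (6218 - 5732169)*(-42293 + 25358) = -5725951*(-16935) = 96968980185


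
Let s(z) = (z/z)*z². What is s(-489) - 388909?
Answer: -149788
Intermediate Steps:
s(z) = z² (s(z) = 1*z² = z²)
s(-489) - 388909 = (-489)² - 388909 = 239121 - 388909 = -149788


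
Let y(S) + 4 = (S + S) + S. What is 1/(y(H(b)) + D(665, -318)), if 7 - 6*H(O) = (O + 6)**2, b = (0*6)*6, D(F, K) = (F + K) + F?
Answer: 2/1987 ≈ 0.0010065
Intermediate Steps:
D(F, K) = K + 2*F
b = 0 (b = 0*6 = 0)
H(O) = 7/6 - (6 + O)**2/6 (H(O) = 7/6 - (O + 6)**2/6 = 7/6 - (6 + O)**2/6)
y(S) = -4 + 3*S (y(S) = -4 + ((S + S) + S) = -4 + (2*S + S) = -4 + 3*S)
1/(y(H(b)) + D(665, -318)) = 1/((-4 + 3*(7/6 - (6 + 0)**2/6)) + (-318 + 2*665)) = 1/((-4 + 3*(7/6 - 1/6*6**2)) + (-318 + 1330)) = 1/((-4 + 3*(7/6 - 1/6*36)) + 1012) = 1/((-4 + 3*(7/6 - 6)) + 1012) = 1/((-4 + 3*(-29/6)) + 1012) = 1/((-4 - 29/2) + 1012) = 1/(-37/2 + 1012) = 1/(1987/2) = 2/1987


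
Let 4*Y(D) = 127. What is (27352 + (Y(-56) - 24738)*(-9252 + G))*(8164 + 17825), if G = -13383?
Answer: 58137738211887/4 ≈ 1.4534e+13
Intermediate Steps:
Y(D) = 127/4 (Y(D) = (1/4)*127 = 127/4)
(27352 + (Y(-56) - 24738)*(-9252 + G))*(8164 + 17825) = (27352 + (127/4 - 24738)*(-9252 - 13383))*(8164 + 17825) = (27352 - 98825/4*(-22635))*25989 = (27352 + 2236903875/4)*25989 = (2237013283/4)*25989 = 58137738211887/4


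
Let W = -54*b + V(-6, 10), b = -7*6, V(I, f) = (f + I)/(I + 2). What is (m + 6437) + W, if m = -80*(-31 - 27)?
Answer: 13344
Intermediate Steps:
V(I, f) = (I + f)/(2 + I)
b = -42
W = 2267 (W = -54*(-42) + (-6 + 10)/(2 - 6) = 2268 + 4/(-4) = 2268 - ¼*4 = 2268 - 1 = 2267)
m = 4640 (m = -80*(-58) = 4640)
(m + 6437) + W = (4640 + 6437) + 2267 = 11077 + 2267 = 13344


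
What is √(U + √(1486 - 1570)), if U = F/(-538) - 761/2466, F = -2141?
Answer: √(44871180916 + 24446584962*I*√21)/110559 ≈ 2.6023 + 1.761*I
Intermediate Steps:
U = 1217572/331677 (U = -2141/(-538) - 761/2466 = -2141*(-1/538) - 761*1/2466 = 2141/538 - 761/2466 = 1217572/331677 ≈ 3.6710)
√(U + √(1486 - 1570)) = √(1217572/331677 + √(1486 - 1570)) = √(1217572/331677 + √(-84)) = √(1217572/331677 + 2*I*√21)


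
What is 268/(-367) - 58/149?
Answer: -61218/54683 ≈ -1.1195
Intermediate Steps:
268/(-367) - 58/149 = 268*(-1/367) - 58*1/149 = -268/367 - 58/149 = -61218/54683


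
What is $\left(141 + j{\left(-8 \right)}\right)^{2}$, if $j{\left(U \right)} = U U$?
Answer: $42025$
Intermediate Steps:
$j{\left(U \right)} = U^{2}$
$\left(141 + j{\left(-8 \right)}\right)^{2} = \left(141 + \left(-8\right)^{2}\right)^{2} = \left(141 + 64\right)^{2} = 205^{2} = 42025$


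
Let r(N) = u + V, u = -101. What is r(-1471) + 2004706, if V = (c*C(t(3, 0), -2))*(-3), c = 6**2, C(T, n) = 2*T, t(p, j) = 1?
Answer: 2004389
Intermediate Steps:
c = 36
V = -216 (V = (36*(2*1))*(-3) = (36*2)*(-3) = 72*(-3) = -216)
r(N) = -317 (r(N) = -101 - 216 = -317)
r(-1471) + 2004706 = -317 + 2004706 = 2004389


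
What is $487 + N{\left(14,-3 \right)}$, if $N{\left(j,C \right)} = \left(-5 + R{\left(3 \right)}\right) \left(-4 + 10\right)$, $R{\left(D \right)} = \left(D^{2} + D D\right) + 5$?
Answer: $595$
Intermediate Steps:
$R{\left(D \right)} = 5 + 2 D^{2}$ ($R{\left(D \right)} = \left(D^{2} + D^{2}\right) + 5 = 2 D^{2} + 5 = 5 + 2 D^{2}$)
$N{\left(j,C \right)} = 108$ ($N{\left(j,C \right)} = \left(-5 + \left(5 + 2 \cdot 3^{2}\right)\right) \left(-4 + 10\right) = \left(-5 + \left(5 + 2 \cdot 9\right)\right) 6 = \left(-5 + \left(5 + 18\right)\right) 6 = \left(-5 + 23\right) 6 = 18 \cdot 6 = 108$)
$487 + N{\left(14,-3 \right)} = 487 + 108 = 595$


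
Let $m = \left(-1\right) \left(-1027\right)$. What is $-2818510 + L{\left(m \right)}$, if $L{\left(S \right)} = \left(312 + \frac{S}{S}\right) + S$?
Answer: $-2817170$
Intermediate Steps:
$m = 1027$
$L{\left(S \right)} = 313 + S$ ($L{\left(S \right)} = \left(312 + 1\right) + S = 313 + S$)
$-2818510 + L{\left(m \right)} = -2818510 + \left(313 + 1027\right) = -2818510 + 1340 = -2817170$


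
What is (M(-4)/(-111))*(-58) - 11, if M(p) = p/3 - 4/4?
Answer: -4069/333 ≈ -12.219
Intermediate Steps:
M(p) = -1 + p/3 (M(p) = p*(⅓) - 4*¼ = p/3 - 1 = -1 + p/3)
(M(-4)/(-111))*(-58) - 11 = ((-1 + (⅓)*(-4))/(-111))*(-58) - 11 = ((-1 - 4/3)*(-1/111))*(-58) - 11 = -7/3*(-1/111)*(-58) - 11 = (7/333)*(-58) - 11 = -406/333 - 11 = -4069/333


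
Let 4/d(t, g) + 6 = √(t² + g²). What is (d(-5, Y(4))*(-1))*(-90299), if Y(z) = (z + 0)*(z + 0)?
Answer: 2167176/245 + 361196*√281/245 ≈ 33559.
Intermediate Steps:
Y(z) = z² (Y(z) = z*z = z²)
d(t, g) = 4/(-6 + √(g² + t²)) (d(t, g) = 4/(-6 + √(t² + g²)) = 4/(-6 + √(g² + t²)))
(d(-5, Y(4))*(-1))*(-90299) = ((4/(-6 + √((4²)² + (-5)²)))*(-1))*(-90299) = ((4/(-6 + √(16² + 25)))*(-1))*(-90299) = ((4/(-6 + √(256 + 25)))*(-1))*(-90299) = ((4/(-6 + √281))*(-1))*(-90299) = -4/(-6 + √281)*(-90299) = 361196/(-6 + √281)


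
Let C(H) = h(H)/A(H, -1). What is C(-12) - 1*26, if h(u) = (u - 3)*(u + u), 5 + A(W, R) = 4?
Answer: -386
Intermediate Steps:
A(W, R) = -1 (A(W, R) = -5 + 4 = -1)
h(u) = 2*u*(-3 + u) (h(u) = (-3 + u)*(2*u) = 2*u*(-3 + u))
C(H) = -2*H*(-3 + H) (C(H) = (2*H*(-3 + H))/(-1) = (2*H*(-3 + H))*(-1) = -2*H*(-3 + H))
C(-12) - 1*26 = 2*(-12)*(3 - 1*(-12)) - 1*26 = 2*(-12)*(3 + 12) - 26 = 2*(-12)*15 - 26 = -360 - 26 = -386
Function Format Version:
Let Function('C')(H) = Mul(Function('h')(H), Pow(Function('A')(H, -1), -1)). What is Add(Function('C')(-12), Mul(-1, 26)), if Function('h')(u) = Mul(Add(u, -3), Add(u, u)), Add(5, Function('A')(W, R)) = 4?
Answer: -386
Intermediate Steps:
Function('A')(W, R) = -1 (Function('A')(W, R) = Add(-5, 4) = -1)
Function('h')(u) = Mul(2, u, Add(-3, u)) (Function('h')(u) = Mul(Add(-3, u), Mul(2, u)) = Mul(2, u, Add(-3, u)))
Function('C')(H) = Mul(-2, H, Add(-3, H)) (Function('C')(H) = Mul(Mul(2, H, Add(-3, H)), Pow(-1, -1)) = Mul(Mul(2, H, Add(-3, H)), -1) = Mul(-2, H, Add(-3, H)))
Add(Function('C')(-12), Mul(-1, 26)) = Add(Mul(2, -12, Add(3, Mul(-1, -12))), Mul(-1, 26)) = Add(Mul(2, -12, Add(3, 12)), -26) = Add(Mul(2, -12, 15), -26) = Add(-360, -26) = -386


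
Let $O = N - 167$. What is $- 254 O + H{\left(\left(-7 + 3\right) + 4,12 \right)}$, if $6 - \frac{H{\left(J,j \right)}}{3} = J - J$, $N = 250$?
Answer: $-21064$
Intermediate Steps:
$H{\left(J,j \right)} = 18$ ($H{\left(J,j \right)} = 18 - 3 \left(J - J\right) = 18 - 0 = 18 + 0 = 18$)
$O = 83$ ($O = 250 - 167 = 83$)
$- 254 O + H{\left(\left(-7 + 3\right) + 4,12 \right)} = \left(-254\right) 83 + 18 = -21082 + 18 = -21064$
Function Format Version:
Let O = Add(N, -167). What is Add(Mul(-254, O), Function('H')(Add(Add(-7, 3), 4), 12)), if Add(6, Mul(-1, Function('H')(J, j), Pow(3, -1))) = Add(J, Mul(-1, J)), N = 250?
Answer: -21064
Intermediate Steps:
Function('H')(J, j) = 18 (Function('H')(J, j) = Add(18, Mul(-3, Add(J, Mul(-1, J)))) = Add(18, Mul(-3, 0)) = Add(18, 0) = 18)
O = 83 (O = Add(250, -167) = 83)
Add(Mul(-254, O), Function('H')(Add(Add(-7, 3), 4), 12)) = Add(Mul(-254, 83), 18) = Add(-21082, 18) = -21064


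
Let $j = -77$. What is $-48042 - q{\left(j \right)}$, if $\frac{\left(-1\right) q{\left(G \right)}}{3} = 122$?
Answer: $-47676$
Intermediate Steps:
$q{\left(G \right)} = -366$ ($q{\left(G \right)} = \left(-3\right) 122 = -366$)
$-48042 - q{\left(j \right)} = -48042 - -366 = -48042 + 366 = -47676$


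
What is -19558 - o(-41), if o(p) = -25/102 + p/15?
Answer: -9973061/510 ≈ -19555.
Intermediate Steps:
o(p) = -25/102 + p/15 (o(p) = -25*1/102 + p*(1/15) = -25/102 + p/15)
-19558 - o(-41) = -19558 - (-25/102 + (1/15)*(-41)) = -19558 - (-25/102 - 41/15) = -19558 - 1*(-1519/510) = -19558 + 1519/510 = -9973061/510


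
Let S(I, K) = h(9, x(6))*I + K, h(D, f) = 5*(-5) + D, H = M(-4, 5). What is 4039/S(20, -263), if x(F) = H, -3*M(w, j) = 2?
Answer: -4039/583 ≈ -6.9280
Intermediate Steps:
M(w, j) = -⅔ (M(w, j) = -⅓*2 = -⅔)
H = -⅔ ≈ -0.66667
x(F) = -⅔
h(D, f) = -25 + D
S(I, K) = K - 16*I (S(I, K) = (-25 + 9)*I + K = -16*I + K = K - 16*I)
4039/S(20, -263) = 4039/(-263 - 16*20) = 4039/(-263 - 320) = 4039/(-583) = 4039*(-1/583) = -4039/583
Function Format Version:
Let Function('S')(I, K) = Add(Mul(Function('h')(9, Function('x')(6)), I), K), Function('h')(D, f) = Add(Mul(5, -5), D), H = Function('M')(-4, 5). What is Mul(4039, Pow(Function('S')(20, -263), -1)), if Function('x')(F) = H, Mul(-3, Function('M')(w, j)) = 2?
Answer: Rational(-4039, 583) ≈ -6.9280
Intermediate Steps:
Function('M')(w, j) = Rational(-2, 3) (Function('M')(w, j) = Mul(Rational(-1, 3), 2) = Rational(-2, 3))
H = Rational(-2, 3) ≈ -0.66667
Function('x')(F) = Rational(-2, 3)
Function('h')(D, f) = Add(-25, D)
Function('S')(I, K) = Add(K, Mul(-16, I)) (Function('S')(I, K) = Add(Mul(Add(-25, 9), I), K) = Add(Mul(-16, I), K) = Add(K, Mul(-16, I)))
Mul(4039, Pow(Function('S')(20, -263), -1)) = Mul(4039, Pow(Add(-263, Mul(-16, 20)), -1)) = Mul(4039, Pow(Add(-263, -320), -1)) = Mul(4039, Pow(-583, -1)) = Mul(4039, Rational(-1, 583)) = Rational(-4039, 583)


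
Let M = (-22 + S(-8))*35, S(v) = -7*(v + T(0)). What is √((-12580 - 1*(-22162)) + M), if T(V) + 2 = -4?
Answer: √12242 ≈ 110.64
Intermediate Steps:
T(V) = -6 (T(V) = -2 - 4 = -6)
S(v) = 42 - 7*v (S(v) = -7*(v - 6) = -7*(-6 + v) = 42 - 7*v)
M = 2660 (M = (-22 + (42 - 7*(-8)))*35 = (-22 + (42 + 56))*35 = (-22 + 98)*35 = 76*35 = 2660)
√((-12580 - 1*(-22162)) + M) = √((-12580 - 1*(-22162)) + 2660) = √((-12580 + 22162) + 2660) = √(9582 + 2660) = √12242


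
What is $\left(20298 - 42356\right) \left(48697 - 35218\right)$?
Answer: $-297319782$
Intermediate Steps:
$\left(20298 - 42356\right) \left(48697 - 35218\right) = \left(-22058\right) 13479 = -297319782$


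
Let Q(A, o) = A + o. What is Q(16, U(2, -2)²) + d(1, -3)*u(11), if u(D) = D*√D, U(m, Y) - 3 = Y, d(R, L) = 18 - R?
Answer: 17 + 187*√11 ≈ 637.21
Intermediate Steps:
U(m, Y) = 3 + Y
u(D) = D^(3/2)
Q(16, U(2, -2)²) + d(1, -3)*u(11) = (16 + (3 - 2)²) + (18 - 1*1)*11^(3/2) = (16 + 1²) + (18 - 1)*(11*√11) = (16 + 1) + 17*(11*√11) = 17 + 187*√11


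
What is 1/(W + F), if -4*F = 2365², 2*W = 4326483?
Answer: 4/3059741 ≈ 1.3073e-6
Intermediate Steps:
W = 4326483/2 (W = (½)*4326483 = 4326483/2 ≈ 2.1632e+6)
F = -5593225/4 (F = -¼*2365² = -¼*5593225 = -5593225/4 ≈ -1.3983e+6)
1/(W + F) = 1/(4326483/2 - 5593225/4) = 1/(3059741/4) = 4/3059741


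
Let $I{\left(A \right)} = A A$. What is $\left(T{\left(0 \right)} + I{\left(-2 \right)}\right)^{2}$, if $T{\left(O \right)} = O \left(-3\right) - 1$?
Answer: $9$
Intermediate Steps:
$I{\left(A \right)} = A^{2}$
$T{\left(O \right)} = -1 - 3 O$ ($T{\left(O \right)} = - 3 O - 1 = -1 - 3 O$)
$\left(T{\left(0 \right)} + I{\left(-2 \right)}\right)^{2} = \left(\left(-1 - 0\right) + \left(-2\right)^{2}\right)^{2} = \left(\left(-1 + 0\right) + 4\right)^{2} = \left(-1 + 4\right)^{2} = 3^{2} = 9$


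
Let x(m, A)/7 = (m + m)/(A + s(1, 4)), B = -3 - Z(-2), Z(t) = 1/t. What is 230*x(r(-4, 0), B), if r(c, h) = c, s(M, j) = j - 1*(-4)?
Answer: -25760/11 ≈ -2341.8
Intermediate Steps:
s(M, j) = 4 + j (s(M, j) = j + 4 = 4 + j)
B = -5/2 (B = -3 - 1/(-2) = -3 - 1*(-½) = -3 + ½ = -5/2 ≈ -2.5000)
x(m, A) = 14*m/(8 + A) (x(m, A) = 7*((m + m)/(A + (4 + 4))) = 7*((2*m)/(A + 8)) = 7*((2*m)/(8 + A)) = 7*(2*m/(8 + A)) = 14*m/(8 + A))
230*x(r(-4, 0), B) = 230*(14*(-4)/(8 - 5/2)) = 230*(14*(-4)/(11/2)) = 230*(14*(-4)*(2/11)) = 230*(-112/11) = -25760/11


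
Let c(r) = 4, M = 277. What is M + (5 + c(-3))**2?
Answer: 358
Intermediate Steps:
M + (5 + c(-3))**2 = 277 + (5 + 4)**2 = 277 + 9**2 = 277 + 81 = 358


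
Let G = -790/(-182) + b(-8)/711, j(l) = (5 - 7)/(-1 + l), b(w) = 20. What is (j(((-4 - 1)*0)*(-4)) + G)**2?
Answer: 169799212489/4186219401 ≈ 40.561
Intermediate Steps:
j(l) = -2/(-1 + l)
G = 282665/64701 (G = -790/(-182) + 20/711 = -790*(-1/182) + 20*(1/711) = 395/91 + 20/711 = 282665/64701 ≈ 4.3688)
(j(((-4 - 1)*0)*(-4)) + G)**2 = (-2/(-1 + ((-4 - 1)*0)*(-4)) + 282665/64701)**2 = (-2/(-1 - 5*0*(-4)) + 282665/64701)**2 = (-2/(-1 + 0*(-4)) + 282665/64701)**2 = (-2/(-1 + 0) + 282665/64701)**2 = (-2/(-1) + 282665/64701)**2 = (-2*(-1) + 282665/64701)**2 = (2 + 282665/64701)**2 = (412067/64701)**2 = 169799212489/4186219401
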